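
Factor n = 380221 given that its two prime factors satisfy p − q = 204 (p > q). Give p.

Since p = q + 204, we have 380221 = q(q + 204), so q² + 204q − 380221 = 0.
Discriminant: 204² + 4·380221 = 41616 + 1520884 = 1562500; √1562500 = 1250.
q = (−204 + 1250)/2 = 523, and p = q + 204 = 727.
Check: 523 · 727 = 380221.

727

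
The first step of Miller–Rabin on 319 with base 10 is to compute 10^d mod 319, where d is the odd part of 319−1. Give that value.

319 − 1 = 318 = 2^1 · 159, so d = 159.
10^1 ≡ 10 (mod 319)
10^2 ≡ 10^2 = 100 ≡ 100 (mod 319)
10^4 ≡ 100^2 = 10000 ≡ 111 (mod 319)
10^8 ≡ 111^2 = 12321 ≡ 199 (mod 319)
10^16 ≡ 199^2 = 39601 ≡ 45 (mod 319)
10^32 ≡ 45^2 = 2025 ≡ 111 (mod 319)
10^64 ≡ 111^2 = 12321 ≡ 199 (mod 319)
10^128 ≡ 199^2 = 39601 ≡ 45 (mod 319)
159 = 128 + 16 + 8 + 4 + 2 + 1 in binary powers of 2.
So 10^159 ≡ 45 · 45 · 199 · 111 · 100 · 10 ≡ 21 (mod 319).
Squaring chain: 21; never reaches −1, so base 10 is a Miller–Rabin witness that 319 is composite.

21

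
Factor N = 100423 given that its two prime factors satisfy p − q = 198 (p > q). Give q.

233

Since p = q + 198, we have 100423 = q(q + 198), so q² + 198q − 100423 = 0.
Discriminant: 198² + 4·100423 = 39204 + 401692 = 440896; √440896 = 664.
q = (−198 + 664)/2 = 233, and p = q + 198 = 431.
Check: 233 · 431 = 100423.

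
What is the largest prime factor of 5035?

53

5035 = 5 · 1007
1007 = 19 · 53
53 is prime.
So 5035 = 5 · 19 · 53; the largest prime factor is 53.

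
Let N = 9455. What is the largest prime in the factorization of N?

61

9455 = 5 · 1891
1891 = 31 · 61
61 is prime.
So 9455 = 5 · 31 · 61; the largest prime factor is 61.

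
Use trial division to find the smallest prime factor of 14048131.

71

14048131 is odd.
Digit sum 22, not divisible by 3.
Ends in 1: not divisible by 5.
7: 14048131 = 7·2006875 + 6
11: 14048131 = 11·1277102 + 9
13: 14048131 = 13·1080625 + 6
17: 14048131 = 17·826360 + 11
19: 14048131 = 19·739375 + 6
23: 14048131 = 23·610788 + 7
29: 14048131 = 29·484418 + 9
31: 14048131 = 31·453165 + 16
37: 14048131 = 37·379679 + 8
41: 14048131 = 41·342637 + 14
43: 14048131 = 43·326700 + 31
47: 14048131 = 47·298896 + 19
53: 14048131 = 53·265059 + 4
59: 14048131 = 59·238103 + 54
61: 14048131 = 61·230297 + 14
67: 14048131 = 67·209673 + 40
71: 14048131 = 71·197861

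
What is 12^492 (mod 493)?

378

12^1 ≡ 12 (mod 493)
12^2 ≡ 12^2 = 144 ≡ 144 (mod 493)
12^4 ≡ 144^2 = 20736 ≡ 30 (mod 493)
12^8 ≡ 30^2 = 900 ≡ 407 (mod 493)
12^16 ≡ 407^2 = 165649 ≡ 1 (mod 493)
12^32 ≡ 1^2 = 1 ≡ 1 (mod 493)
12^64 ≡ 1^2 = 1 ≡ 1 (mod 493)
12^128 ≡ 1^2 = 1 ≡ 1 (mod 493)
12^256 ≡ 1^2 = 1 ≡ 1 (mod 493)
492 = 256 + 128 + 64 + 32 + 8 + 4 in binary powers of 2.
So 12^492 ≡ 1 · 1 · 1 · 1 · 407 · 30 ≡ 378 (mod 493).
Since 378 ≠ 1, base 12 is a Fermat witness: 493 is composite.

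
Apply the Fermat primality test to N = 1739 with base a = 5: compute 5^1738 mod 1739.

5^1 ≡ 5 (mod 1739)
5^2 ≡ 5^2 = 25 ≡ 25 (mod 1739)
5^4 ≡ 25^2 = 625 ≡ 625 (mod 1739)
5^8 ≡ 625^2 = 390625 ≡ 1089 (mod 1739)
5^16 ≡ 1089^2 = 1185921 ≡ 1662 (mod 1739)
5^32 ≡ 1662^2 = 2762244 ≡ 712 (mod 1739)
5^64 ≡ 712^2 = 506944 ≡ 895 (mod 1739)
5^128 ≡ 895^2 = 801025 ≡ 1085 (mod 1739)
5^256 ≡ 1085^2 = 1177225 ≡ 1661 (mod 1739)
5^512 ≡ 1661^2 = 2758921 ≡ 867 (mod 1739)
5^1024 ≡ 867^2 = 751689 ≡ 441 (mod 1739)
1738 = 1024 + 512 + 128 + 64 + 8 + 2 in binary powers of 2.
So 5^1738 ≡ 441 · 867 · 1085 · 895 · 1089 · 25 ≡ 474 (mod 1739).
Since 474 ≠ 1, base 5 is a Fermat witness: 1739 is composite.

474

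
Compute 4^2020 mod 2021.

4^1 ≡ 4 (mod 2021)
4^2 ≡ 4^2 = 16 ≡ 16 (mod 2021)
4^4 ≡ 16^2 = 256 ≡ 256 (mod 2021)
4^8 ≡ 256^2 = 65536 ≡ 864 (mod 2021)
4^16 ≡ 864^2 = 746496 ≡ 747 (mod 2021)
4^32 ≡ 747^2 = 558009 ≡ 213 (mod 2021)
4^64 ≡ 213^2 = 45369 ≡ 907 (mod 2021)
4^128 ≡ 907^2 = 822649 ≡ 102 (mod 2021)
4^256 ≡ 102^2 = 10404 ≡ 299 (mod 2021)
4^512 ≡ 299^2 = 89401 ≡ 477 (mod 2021)
4^1024 ≡ 477^2 = 227529 ≡ 1177 (mod 2021)
2020 = 1024 + 512 + 256 + 128 + 64 + 32 + 4 in binary powers of 2.
So 4^2020 ≡ 1177 · 477 · 299 · 102 · 907 · 213 · 256 ≡ 385 (mod 2021).
Since 385 ≠ 1, base 4 is a Fermat witness: 2021 is composite.

385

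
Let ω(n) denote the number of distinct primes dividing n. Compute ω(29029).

29029 = 7 · 4147
4147 = 11 · 377
377 = 13 · 29
29029 = 7 · 11 · 13 · 29, which has 4 distinct prime factors.

4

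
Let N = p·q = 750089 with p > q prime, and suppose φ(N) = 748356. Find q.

φ(n) = (p−1)(q−1) = n − (p+q) + 1, so p + q = 750089 − 748356 + 1 = 1734.
p and q are the roots of t² − 1734t + 750089 = 0.
Discriminant: 1734² − 4·750089 = 3006756 − 3000356 = 6400; √6400 = 80.
q = (1734 − 80)/2 = 827, p = (1734 + 80)/2 = 907.
Check: 827 · 907 = 750089.

827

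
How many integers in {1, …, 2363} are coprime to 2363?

2208

Factor: 2363 = 17 · 139.
φ(2363) = (17−1) · (139−1) = 16 · 138 = 2208.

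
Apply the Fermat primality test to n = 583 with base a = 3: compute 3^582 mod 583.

537

3^1 ≡ 3 (mod 583)
3^2 ≡ 3^2 = 9 ≡ 9 (mod 583)
3^4 ≡ 9^2 = 81 ≡ 81 (mod 583)
3^8 ≡ 81^2 = 6561 ≡ 148 (mod 583)
3^16 ≡ 148^2 = 21904 ≡ 333 (mod 583)
3^32 ≡ 333^2 = 110889 ≡ 119 (mod 583)
3^64 ≡ 119^2 = 14161 ≡ 169 (mod 583)
3^128 ≡ 169^2 = 28561 ≡ 577 (mod 583)
3^256 ≡ 577^2 = 332929 ≡ 36 (mod 583)
3^512 ≡ 36^2 = 1296 ≡ 130 (mod 583)
582 = 512 + 64 + 4 + 2 in binary powers of 2.
So 3^582 ≡ 130 · 169 · 81 · 9 ≡ 537 (mod 583).
Since 537 ≠ 1, base 3 is a Fermat witness: 583 is composite.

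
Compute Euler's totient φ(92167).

Factor: 92167 = 37 · 47 · 53.
φ(92167) = (37−1) · (47−1) · (53−1) = 36 · 46 · 52 = 86112.

86112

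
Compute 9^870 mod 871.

612

9^1 ≡ 9 (mod 871)
9^2 ≡ 9^2 = 81 ≡ 81 (mod 871)
9^4 ≡ 81^2 = 6561 ≡ 464 (mod 871)
9^8 ≡ 464^2 = 215296 ≡ 159 (mod 871)
9^16 ≡ 159^2 = 25281 ≡ 22 (mod 871)
9^32 ≡ 22^2 = 484 ≡ 484 (mod 871)
9^64 ≡ 484^2 = 234256 ≡ 828 (mod 871)
9^128 ≡ 828^2 = 685584 ≡ 107 (mod 871)
9^256 ≡ 107^2 = 11449 ≡ 126 (mod 871)
9^512 ≡ 126^2 = 15876 ≡ 198 (mod 871)
870 = 512 + 256 + 64 + 32 + 4 + 2 in binary powers of 2.
So 9^870 ≡ 198 · 126 · 828 · 484 · 464 · 81 ≡ 612 (mod 871).
Since 612 ≠ 1, base 9 is a Fermat witness: 871 is composite.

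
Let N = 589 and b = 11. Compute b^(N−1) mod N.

343

11^1 ≡ 11 (mod 589)
11^2 ≡ 11^2 = 121 ≡ 121 (mod 589)
11^4 ≡ 121^2 = 14641 ≡ 505 (mod 589)
11^8 ≡ 505^2 = 255025 ≡ 577 (mod 589)
11^16 ≡ 577^2 = 332929 ≡ 144 (mod 589)
11^32 ≡ 144^2 = 20736 ≡ 121 (mod 589)
11^64 ≡ 121^2 = 14641 ≡ 505 (mod 589)
11^128 ≡ 505^2 = 255025 ≡ 577 (mod 589)
11^256 ≡ 577^2 = 332929 ≡ 144 (mod 589)
11^512 ≡ 144^2 = 20736 ≡ 121 (mod 589)
588 = 512 + 64 + 8 + 4 in binary powers of 2.
So 11^588 ≡ 121 · 505 · 577 · 505 ≡ 343 (mod 589).
Since 343 ≠ 1, base 11 is a Fermat witness: 589 is composite.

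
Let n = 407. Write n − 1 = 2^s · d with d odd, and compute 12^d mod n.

155

407 − 1 = 406 = 2^1 · 203, so d = 203.
12^1 ≡ 12 (mod 407)
12^2 ≡ 12^2 = 144 ≡ 144 (mod 407)
12^4 ≡ 144^2 = 20736 ≡ 386 (mod 407)
12^8 ≡ 386^2 = 148996 ≡ 34 (mod 407)
12^16 ≡ 34^2 = 1156 ≡ 342 (mod 407)
12^32 ≡ 342^2 = 116964 ≡ 155 (mod 407)
12^64 ≡ 155^2 = 24025 ≡ 12 (mod 407)
12^128 ≡ 12^2 = 144 ≡ 144 (mod 407)
203 = 128 + 64 + 8 + 2 + 1 in binary powers of 2.
So 12^203 ≡ 144 · 12 · 34 · 144 · 12 ≡ 155 (mod 407).
Squaring chain: 155; never reaches −1, so base 12 is a Miller–Rabin witness that 407 is composite.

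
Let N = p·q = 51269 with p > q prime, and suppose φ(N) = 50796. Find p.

φ(n) = (p−1)(q−1) = n − (p+q) + 1, so p + q = 51269 − 50796 + 1 = 474.
p and q are the roots of t² − 474t + 51269 = 0.
Discriminant: 474² − 4·51269 = 224676 − 205076 = 19600; √19600 = 140.
q = (474 − 140)/2 = 167, p = (474 + 140)/2 = 307.
Check: 167 · 307 = 51269.

307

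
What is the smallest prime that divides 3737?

37

3737 is odd.
Digit sum 20, not divisible by 3.
Ends in 7: not divisible by 5.
7: 3737 = 7·533 + 6
11: 3737 = 11·339 + 8
13: 3737 = 13·287 + 6
17: 3737 = 17·219 + 14
19: 3737 = 19·196 + 13
23: 3737 = 23·162 + 11
29: 3737 = 29·128 + 25
31: 3737 = 31·120 + 17
37: 3737 = 37·101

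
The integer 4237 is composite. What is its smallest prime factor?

19

4237 is odd.
Digit sum 16, not divisible by 3.
Ends in 7: not divisible by 5.
7: 4237 = 7·605 + 2
11: 4237 = 11·385 + 2
13: 4237 = 13·325 + 12
17: 4237 = 17·249 + 4
19: 4237 = 19·223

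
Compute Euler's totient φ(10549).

8160

Factor: 10549 = 7 · 11 · 137.
φ(10549) = (7−1) · (11−1) · (137−1) = 6 · 10 · 136 = 8160.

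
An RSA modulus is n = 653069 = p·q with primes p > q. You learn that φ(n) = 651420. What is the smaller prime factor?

659

φ(n) = (p−1)(q−1) = n − (p+q) + 1, so p + q = 653069 − 651420 + 1 = 1650.
p and q are the roots of t² − 1650t + 653069 = 0.
Discriminant: 1650² − 4·653069 = 2722500 − 2612276 = 110224; √110224 = 332.
q = (1650 − 332)/2 = 659, p = (1650 + 332)/2 = 991.
Check: 659 · 991 = 653069.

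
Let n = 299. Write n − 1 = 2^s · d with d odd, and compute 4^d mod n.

140

299 − 1 = 298 = 2^1 · 149, so d = 149.
4^1 ≡ 4 (mod 299)
4^2 ≡ 4^2 = 16 ≡ 16 (mod 299)
4^4 ≡ 16^2 = 256 ≡ 256 (mod 299)
4^8 ≡ 256^2 = 65536 ≡ 55 (mod 299)
4^16 ≡ 55^2 = 3025 ≡ 35 (mod 299)
4^32 ≡ 35^2 = 1225 ≡ 29 (mod 299)
4^64 ≡ 29^2 = 841 ≡ 243 (mod 299)
4^128 ≡ 243^2 = 59049 ≡ 146 (mod 299)
149 = 128 + 16 + 4 + 1 in binary powers of 2.
So 4^149 ≡ 146 · 35 · 256 · 4 ≡ 140 (mod 299).
Squaring chain: 140; never reaches −1, so base 4 is a Miller–Rabin witness that 299 is composite.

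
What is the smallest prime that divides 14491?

14491 is odd.
Digit sum 19, not divisible by 3.
Ends in 1: not divisible by 5.
7: 14491 = 7·2070 + 1
11: 14491 = 11·1317 + 4
13: 14491 = 13·1114 + 9
17: 14491 = 17·852 + 7
19: 14491 = 19·762 + 13
23: 14491 = 23·630 + 1
29: 14491 = 29·499 + 20
31: 14491 = 31·467 + 14
37: 14491 = 37·391 + 24
41: 14491 = 41·353 + 18
43: 14491 = 43·337

43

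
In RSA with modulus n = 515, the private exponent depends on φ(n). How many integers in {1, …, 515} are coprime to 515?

408

Factor: 515 = 5 · 103.
φ(515) = (5−1) · (103−1) = 4 · 102 = 408.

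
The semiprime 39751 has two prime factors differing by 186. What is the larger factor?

313

Since p = q + 186, we have 39751 = q(q + 186), so q² + 186q − 39751 = 0.
Discriminant: 186² + 4·39751 = 34596 + 159004 = 193600; √193600 = 440.
q = (−186 + 440)/2 = 127, and p = q + 186 = 313.
Check: 127 · 313 = 39751.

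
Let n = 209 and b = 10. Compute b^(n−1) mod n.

10^1 ≡ 10 (mod 209)
10^2 ≡ 10^2 = 100 ≡ 100 (mod 209)
10^4 ≡ 100^2 = 10000 ≡ 177 (mod 209)
10^8 ≡ 177^2 = 31329 ≡ 188 (mod 209)
10^16 ≡ 188^2 = 35344 ≡ 23 (mod 209)
10^32 ≡ 23^2 = 529 ≡ 111 (mod 209)
10^64 ≡ 111^2 = 12321 ≡ 199 (mod 209)
10^128 ≡ 199^2 = 39601 ≡ 100 (mod 209)
208 = 128 + 64 + 16 in binary powers of 2.
So 10^208 ≡ 100 · 199 · 23 ≡ 199 (mod 209).
Since 199 ≠ 1, base 10 is a Fermat witness: 209 is composite.

199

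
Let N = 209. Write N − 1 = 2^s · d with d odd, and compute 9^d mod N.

25

209 − 1 = 208 = 2^4 · 13, so d = 13.
9^1 ≡ 9 (mod 209)
9^2 ≡ 9^2 = 81 ≡ 81 (mod 209)
9^4 ≡ 81^2 = 6561 ≡ 82 (mod 209)
9^8 ≡ 82^2 = 6724 ≡ 36 (mod 209)
13 = 8 + 4 + 1 in binary powers of 2.
So 9^13 ≡ 36 · 82 · 9 ≡ 25 (mod 209).
Squaring chain: 25 → 207 → 4 → 16; never reaches −1, so base 9 is a Miller–Rabin witness that 209 is composite.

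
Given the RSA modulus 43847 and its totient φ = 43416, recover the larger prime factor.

φ(n) = (p−1)(q−1) = n − (p+q) + 1, so p + q = 43847 − 43416 + 1 = 432.
p and q are the roots of t² − 432t + 43847 = 0.
Discriminant: 432² − 4·43847 = 186624 − 175388 = 11236; √11236 = 106.
q = (432 − 106)/2 = 163, p = (432 + 106)/2 = 269.
Check: 163 · 269 = 43847.

269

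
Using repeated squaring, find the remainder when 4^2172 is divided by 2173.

4^1 ≡ 4 (mod 2173)
4^2 ≡ 4^2 = 16 ≡ 16 (mod 2173)
4^4 ≡ 16^2 = 256 ≡ 256 (mod 2173)
4^8 ≡ 256^2 = 65536 ≡ 346 (mod 2173)
4^16 ≡ 346^2 = 119716 ≡ 201 (mod 2173)
4^32 ≡ 201^2 = 40401 ≡ 1287 (mod 2173)
4^64 ≡ 1287^2 = 1656369 ≡ 543 (mod 2173)
4^128 ≡ 543^2 = 294849 ≡ 1494 (mod 2173)
4^256 ≡ 1494^2 = 2232036 ≡ 365 (mod 2173)
4^512 ≡ 365^2 = 133225 ≡ 672 (mod 2173)
4^1024 ≡ 672^2 = 451584 ≡ 1773 (mod 2173)
4^2048 ≡ 1773^2 = 3143529 ≡ 1371 (mod 2173)
2172 = 2048 + 64 + 32 + 16 + 8 + 4 in binary powers of 2.
So 4^2172 ≡ 1371 · 543 · 1287 · 201 · 346 · 256 ≡ 1533 (mod 2173).
Since 1533 ≠ 1, base 4 is a Fermat witness: 2173 is composite.

1533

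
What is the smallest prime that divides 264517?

11

264517 is odd.
Digit sum 25, not divisible by 3.
Ends in 7: not divisible by 5.
7: 264517 = 7·37788 + 1
11: 264517 = 11·24047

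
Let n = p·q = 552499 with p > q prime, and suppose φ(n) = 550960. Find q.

569

φ(n) = (p−1)(q−1) = n − (p+q) + 1, so p + q = 552499 − 550960 + 1 = 1540.
p and q are the roots of t² − 1540t + 552499 = 0.
Discriminant: 1540² − 4·552499 = 2371600 − 2209996 = 161604; √161604 = 402.
q = (1540 − 402)/2 = 569, p = (1540 + 402)/2 = 971.
Check: 569 · 971 = 552499.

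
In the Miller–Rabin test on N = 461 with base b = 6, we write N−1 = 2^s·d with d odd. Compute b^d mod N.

1

461 − 1 = 460 = 2^2 · 115, so d = 115.
6^1 ≡ 6 (mod 461)
6^2 ≡ 6^2 = 36 ≡ 36 (mod 461)
6^4 ≡ 36^2 = 1296 ≡ 374 (mod 461)
6^8 ≡ 374^2 = 139876 ≡ 193 (mod 461)
6^16 ≡ 193^2 = 37249 ≡ 369 (mod 461)
6^32 ≡ 369^2 = 136161 ≡ 166 (mod 461)
6^64 ≡ 166^2 = 27556 ≡ 357 (mod 461)
115 = 64 + 32 + 16 + 2 + 1 in binary powers of 2.
So 6^115 ≡ 357 · 166 · 369 · 36 · 6 ≡ 1 (mod 461).
Since 6^d ≡ 1 (mod 461), base 6 does not prove 461 composite.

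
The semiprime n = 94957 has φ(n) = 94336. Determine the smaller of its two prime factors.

269

φ(n) = (p−1)(q−1) = n − (p+q) + 1, so p + q = 94957 − 94336 + 1 = 622.
p and q are the roots of t² − 622t + 94957 = 0.
Discriminant: 622² − 4·94957 = 386884 − 379828 = 7056; √7056 = 84.
q = (622 − 84)/2 = 269, p = (622 + 84)/2 = 353.
Check: 269 · 353 = 94957.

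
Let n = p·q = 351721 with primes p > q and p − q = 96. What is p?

643

Since p = q + 96, we have 351721 = q(q + 96), so q² + 96q − 351721 = 0.
Discriminant: 96² + 4·351721 = 9216 + 1406884 = 1416100; √1416100 = 1190.
q = (−96 + 1190)/2 = 547, and p = q + 96 = 643.
Check: 547 · 643 = 351721.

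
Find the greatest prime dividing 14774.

89

14774 = 2 · 7387
7387 = 83 · 89
89 is prime.
So 14774 = 2 · 83 · 89; the largest prime factor is 89.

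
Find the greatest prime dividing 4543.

59

4543 = 7 · 649
649 = 11 · 59
59 is prime.
So 4543 = 7 · 11 · 59; the largest prime factor is 59.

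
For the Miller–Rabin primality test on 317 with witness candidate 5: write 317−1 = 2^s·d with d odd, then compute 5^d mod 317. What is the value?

114

317 − 1 = 316 = 2^2 · 79, so d = 79.
5^1 ≡ 5 (mod 317)
5^2 ≡ 5^2 = 25 ≡ 25 (mod 317)
5^4 ≡ 25^2 = 625 ≡ 308 (mod 317)
5^8 ≡ 308^2 = 94864 ≡ 81 (mod 317)
5^16 ≡ 81^2 = 6561 ≡ 221 (mod 317)
5^32 ≡ 221^2 = 48841 ≡ 23 (mod 317)
5^64 ≡ 23^2 = 529 ≡ 212 (mod 317)
79 = 64 + 8 + 4 + 2 + 1 in binary powers of 2.
So 5^79 ≡ 212 · 81 · 308 · 25 · 5 ≡ 114 (mod 317).
Squaring chain: 114 → 316; reaches −1, so base 5 does not prove 317 composite.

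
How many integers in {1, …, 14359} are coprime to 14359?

Factor: 14359 = 83 · 173.
φ(14359) = (83−1) · (173−1) = 82 · 172 = 14104.

14104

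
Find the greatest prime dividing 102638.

73

102638 = 2 · 51319
51319 = 19 · 2701
2701 = 37 · 73
73 is prime.
So 102638 = 2 · 19 · 37 · 73; the largest prime factor is 73.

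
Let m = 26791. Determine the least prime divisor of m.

73

26791 is odd.
Digit sum 25, not divisible by 3.
Ends in 1: not divisible by 5.
7: 26791 = 7·3827 + 2
11: 26791 = 11·2435 + 6
13: 26791 = 13·2060 + 11
17: 26791 = 17·1575 + 16
19: 26791 = 19·1410 + 1
23: 26791 = 23·1164 + 19
29: 26791 = 29·923 + 24
31: 26791 = 31·864 + 7
37: 26791 = 37·724 + 3
41: 26791 = 41·653 + 18
43: 26791 = 43·623 + 2
47: 26791 = 47·570 + 1
53: 26791 = 53·505 + 26
59: 26791 = 59·454 + 5
61: 26791 = 61·439 + 12
67: 26791 = 67·399 + 58
71: 26791 = 71·377 + 24
73: 26791 = 73·367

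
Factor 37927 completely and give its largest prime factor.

97

37927 = 17 · 2231
2231 = 23 · 97
97 is prime.
So 37927 = 17 · 23 · 97; the largest prime factor is 97.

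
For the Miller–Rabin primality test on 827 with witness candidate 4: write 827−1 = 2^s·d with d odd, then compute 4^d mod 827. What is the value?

1

827 − 1 = 826 = 2^1 · 413, so d = 413.
4^1 ≡ 4 (mod 827)
4^2 ≡ 4^2 = 16 ≡ 16 (mod 827)
4^4 ≡ 16^2 = 256 ≡ 256 (mod 827)
4^8 ≡ 256^2 = 65536 ≡ 203 (mod 827)
4^16 ≡ 203^2 = 41209 ≡ 686 (mod 827)
4^32 ≡ 686^2 = 470596 ≡ 33 (mod 827)
4^64 ≡ 33^2 = 1089 ≡ 262 (mod 827)
4^128 ≡ 262^2 = 68644 ≡ 3 (mod 827)
4^256 ≡ 3^2 = 9 ≡ 9 (mod 827)
413 = 256 + 128 + 16 + 8 + 4 + 1 in binary powers of 2.
So 4^413 ≡ 9 · 3 · 686 · 203 · 256 · 4 ≡ 1 (mod 827).
Since 4^d ≡ 1 (mod 827), base 4 does not prove 827 composite.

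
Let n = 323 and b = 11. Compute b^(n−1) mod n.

11^1 ≡ 11 (mod 323)
11^2 ≡ 11^2 = 121 ≡ 121 (mod 323)
11^4 ≡ 121^2 = 14641 ≡ 106 (mod 323)
11^8 ≡ 106^2 = 11236 ≡ 254 (mod 323)
11^16 ≡ 254^2 = 64516 ≡ 239 (mod 323)
11^32 ≡ 239^2 = 57121 ≡ 273 (mod 323)
11^64 ≡ 273^2 = 74529 ≡ 239 (mod 323)
11^128 ≡ 239^2 = 57121 ≡ 273 (mod 323)
11^256 ≡ 273^2 = 74529 ≡ 239 (mod 323)
322 = 256 + 64 + 2 in binary powers of 2.
So 11^322 ≡ 239 · 239 · 121 ≡ 87 (mod 323).
Since 87 ≠ 1, base 11 is a Fermat witness: 323 is composite.

87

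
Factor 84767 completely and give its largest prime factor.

84767 = 29 · 2923
2923 = 37 · 79
79 is prime.
So 84767 = 29 · 37 · 79; the largest prime factor is 79.

79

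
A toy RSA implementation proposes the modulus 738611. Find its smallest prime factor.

43

738611 is odd.
Digit sum 26, not divisible by 3.
Ends in 1: not divisible by 5.
7: 738611 = 7·105515 + 6
11: 738611 = 11·67146 + 5
13: 738611 = 13·56816 + 3
17: 738611 = 17·43447 + 12
19: 738611 = 19·38874 + 5
23: 738611 = 23·32113 + 12
29: 738611 = 29·25469 + 10
31: 738611 = 31·23826 + 5
37: 738611 = 37·19962 + 17
41: 738611 = 41·18014 + 37
43: 738611 = 43·17177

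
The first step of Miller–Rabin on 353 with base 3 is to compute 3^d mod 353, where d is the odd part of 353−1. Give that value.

294

353 − 1 = 352 = 2^5 · 11, so d = 11.
3^1 ≡ 3 (mod 353)
3^2 ≡ 3^2 = 9 ≡ 9 (mod 353)
3^4 ≡ 9^2 = 81 ≡ 81 (mod 353)
3^8 ≡ 81^2 = 6561 ≡ 207 (mod 353)
11 = 8 + 2 + 1 in binary powers of 2.
So 3^11 ≡ 207 · 9 · 3 ≡ 294 (mod 353).
Squaring chain: 294 → 304 → 283 → 311 → 352; reaches −1, so base 3 does not prove 353 composite.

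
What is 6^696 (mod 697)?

6^1 ≡ 6 (mod 697)
6^2 ≡ 6^2 = 36 ≡ 36 (mod 697)
6^4 ≡ 36^2 = 1296 ≡ 599 (mod 697)
6^8 ≡ 599^2 = 358801 ≡ 543 (mod 697)
6^16 ≡ 543^2 = 294849 ≡ 18 (mod 697)
6^32 ≡ 18^2 = 324 ≡ 324 (mod 697)
6^64 ≡ 324^2 = 104976 ≡ 426 (mod 697)
6^128 ≡ 426^2 = 181476 ≡ 256 (mod 697)
6^256 ≡ 256^2 = 65536 ≡ 18 (mod 697)
6^512 ≡ 18^2 = 324 ≡ 324 (mod 697)
696 = 512 + 128 + 32 + 16 + 8 in binary powers of 2.
So 6^696 ≡ 324 · 256 · 324 · 18 · 543 ≡ 305 (mod 697).
Since 305 ≠ 1, base 6 is a Fermat witness: 697 is composite.

305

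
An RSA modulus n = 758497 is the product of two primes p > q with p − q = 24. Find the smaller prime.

Since p = q + 24, we have 758497 = q(q + 24), so q² + 24q − 758497 = 0.
Discriminant: 24² + 4·758497 = 576 + 3033988 = 3034564; √3034564 = 1742.
q = (−24 + 1742)/2 = 859, and p = q + 24 = 883.
Check: 859 · 883 = 758497.

859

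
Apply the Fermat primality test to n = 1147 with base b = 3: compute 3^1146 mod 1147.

47

3^1 ≡ 3 (mod 1147)
3^2 ≡ 3^2 = 9 ≡ 9 (mod 1147)
3^4 ≡ 9^2 = 81 ≡ 81 (mod 1147)
3^8 ≡ 81^2 = 6561 ≡ 826 (mod 1147)
3^16 ≡ 826^2 = 682276 ≡ 958 (mod 1147)
3^32 ≡ 958^2 = 917764 ≡ 164 (mod 1147)
3^64 ≡ 164^2 = 26896 ≡ 515 (mod 1147)
3^128 ≡ 515^2 = 265225 ≡ 268 (mod 1147)
3^256 ≡ 268^2 = 71824 ≡ 710 (mod 1147)
3^512 ≡ 710^2 = 504100 ≡ 567 (mod 1147)
3^1024 ≡ 567^2 = 321489 ≡ 329 (mod 1147)
1146 = 1024 + 64 + 32 + 16 + 8 + 2 in binary powers of 2.
So 3^1146 ≡ 329 · 515 · 164 · 958 · 826 · 9 ≡ 47 (mod 1147).
Since 47 ≠ 1, base 3 is a Fermat witness: 1147 is composite.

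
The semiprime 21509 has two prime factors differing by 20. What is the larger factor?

Since p = q + 20, we have 21509 = q(q + 20), so q² + 20q − 21509 = 0.
Discriminant: 20² + 4·21509 = 400 + 86036 = 86436; √86436 = 294.
q = (−20 + 294)/2 = 137, and p = q + 20 = 157.
Check: 137 · 157 = 21509.

157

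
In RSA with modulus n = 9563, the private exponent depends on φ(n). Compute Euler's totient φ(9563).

Factor: 9563 = 73 · 131.
φ(9563) = (73−1) · (131−1) = 72 · 130 = 9360.

9360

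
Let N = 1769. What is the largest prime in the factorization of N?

1769 = 29 · 61
61 is prime.
So 1769 = 29 · 61; the largest prime factor is 61.

61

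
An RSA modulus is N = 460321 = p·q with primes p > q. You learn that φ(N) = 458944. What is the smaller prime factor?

φ(n) = (p−1)(q−1) = n − (p+q) + 1, so p + q = 460321 − 458944 + 1 = 1378.
p and q are the roots of t² − 1378t + 460321 = 0.
Discriminant: 1378² − 4·460321 = 1898884 − 1841284 = 57600; √57600 = 240.
q = (1378 − 240)/2 = 569, p = (1378 + 240)/2 = 809.
Check: 569 · 809 = 460321.

569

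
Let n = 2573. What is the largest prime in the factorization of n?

2573 = 31 · 83
83 is prime.
So 2573 = 31 · 83; the largest prime factor is 83.

83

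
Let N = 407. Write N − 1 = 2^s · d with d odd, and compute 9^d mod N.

256

407 − 1 = 406 = 2^1 · 203, so d = 203.
9^1 ≡ 9 (mod 407)
9^2 ≡ 9^2 = 81 ≡ 81 (mod 407)
9^4 ≡ 81^2 = 6561 ≡ 49 (mod 407)
9^8 ≡ 49^2 = 2401 ≡ 366 (mod 407)
9^16 ≡ 366^2 = 133956 ≡ 53 (mod 407)
9^32 ≡ 53^2 = 2809 ≡ 367 (mod 407)
9^64 ≡ 367^2 = 134689 ≡ 379 (mod 407)
9^128 ≡ 379^2 = 143641 ≡ 377 (mod 407)
203 = 128 + 64 + 8 + 2 + 1 in binary powers of 2.
So 9^203 ≡ 377 · 379 · 366 · 81 · 9 ≡ 256 (mod 407).
Squaring chain: 256; never reaches −1, so base 9 is a Miller–Rabin witness that 407 is composite.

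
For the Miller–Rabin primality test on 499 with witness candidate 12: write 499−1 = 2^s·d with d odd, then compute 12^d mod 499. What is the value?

498

499 − 1 = 498 = 2^1 · 249, so d = 249.
12^1 ≡ 12 (mod 499)
12^2 ≡ 12^2 = 144 ≡ 144 (mod 499)
12^4 ≡ 144^2 = 20736 ≡ 277 (mod 499)
12^8 ≡ 277^2 = 76729 ≡ 382 (mod 499)
12^16 ≡ 382^2 = 145924 ≡ 216 (mod 499)
12^32 ≡ 216^2 = 46656 ≡ 249 (mod 499)
12^64 ≡ 249^2 = 62001 ≡ 125 (mod 499)
12^128 ≡ 125^2 = 15625 ≡ 156 (mod 499)
249 = 128 + 64 + 32 + 16 + 8 + 1 in binary powers of 2.
So 12^249 ≡ 156 · 125 · 249 · 216 · 382 · 12 ≡ 498 (mod 499).
Since 12^d ≡ 498 (mod 499), base 12 does not prove 499 composite.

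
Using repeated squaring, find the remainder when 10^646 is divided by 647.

10^1 ≡ 10 (mod 647)
10^2 ≡ 10^2 = 100 ≡ 100 (mod 647)
10^4 ≡ 100^2 = 10000 ≡ 295 (mod 647)
10^8 ≡ 295^2 = 87025 ≡ 327 (mod 647)
10^16 ≡ 327^2 = 106929 ≡ 174 (mod 647)
10^32 ≡ 174^2 = 30276 ≡ 514 (mod 647)
10^64 ≡ 514^2 = 264196 ≡ 220 (mod 647)
10^128 ≡ 220^2 = 48400 ≡ 522 (mod 647)
10^256 ≡ 522^2 = 272484 ≡ 97 (mod 647)
10^512 ≡ 97^2 = 9409 ≡ 351 (mod 647)
646 = 512 + 128 + 4 + 2 in binary powers of 2.
So 10^646 ≡ 351 · 522 · 295 · 100 ≡ 1 (mod 647).
Since the result is 1, base 10 gives no evidence that 647 is composite.

1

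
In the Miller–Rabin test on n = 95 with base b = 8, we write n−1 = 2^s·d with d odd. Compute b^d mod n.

12

95 − 1 = 94 = 2^1 · 47, so d = 47.
8^1 ≡ 8 (mod 95)
8^2 ≡ 8^2 = 64 ≡ 64 (mod 95)
8^4 ≡ 64^2 = 4096 ≡ 11 (mod 95)
8^8 ≡ 11^2 = 121 ≡ 26 (mod 95)
8^16 ≡ 26^2 = 676 ≡ 11 (mod 95)
8^32 ≡ 11^2 = 121 ≡ 26 (mod 95)
47 = 32 + 8 + 4 + 2 + 1 in binary powers of 2.
So 8^47 ≡ 26 · 26 · 11 · 64 · 8 ≡ 12 (mod 95).
Squaring chain: 12; never reaches −1, so base 8 is a Miller–Rabin witness that 95 is composite.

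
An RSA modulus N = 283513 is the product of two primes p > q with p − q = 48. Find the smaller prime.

Since p = q + 48, we have 283513 = q(q + 48), so q² + 48q − 283513 = 0.
Discriminant: 48² + 4·283513 = 2304 + 1134052 = 1136356; √1136356 = 1066.
q = (−48 + 1066)/2 = 509, and p = q + 48 = 557.
Check: 509 · 557 = 283513.

509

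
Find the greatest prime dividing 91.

91 = 7 · 13
13 is prime.
So 91 = 7 · 13; the largest prime factor is 13.

13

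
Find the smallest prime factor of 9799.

41

9799 is odd.
Digit sum 34, not divisible by 3.
Ends in 9: not divisible by 5.
7: 9799 = 7·1399 + 6
11: 9799 = 11·890 + 9
13: 9799 = 13·753 + 10
17: 9799 = 17·576 + 7
19: 9799 = 19·515 + 14
23: 9799 = 23·426 + 1
29: 9799 = 29·337 + 26
31: 9799 = 31·316 + 3
37: 9799 = 37·264 + 31
41: 9799 = 41·239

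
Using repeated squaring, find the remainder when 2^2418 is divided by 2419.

2^1 ≡ 2 (mod 2419)
2^2 ≡ 2^2 = 4 ≡ 4 (mod 2419)
2^4 ≡ 4^2 = 16 ≡ 16 (mod 2419)
2^8 ≡ 16^2 = 256 ≡ 256 (mod 2419)
2^16 ≡ 256^2 = 65536 ≡ 223 (mod 2419)
2^32 ≡ 223^2 = 49729 ≡ 1349 (mod 2419)
2^64 ≡ 1349^2 = 1819801 ≡ 713 (mod 2419)
2^128 ≡ 713^2 = 508369 ≡ 379 (mod 2419)
2^256 ≡ 379^2 = 143641 ≡ 920 (mod 2419)
2^512 ≡ 920^2 = 846400 ≡ 2169 (mod 2419)
2^1024 ≡ 2169^2 = 4704561 ≡ 2025 (mod 2419)
2^2048 ≡ 2025^2 = 4100625 ≡ 420 (mod 2419)
2418 = 2048 + 256 + 64 + 32 + 16 + 2 in binary powers of 2.
So 2^2418 ≡ 420 · 920 · 713 · 1349 · 223 · 4 ≡ 1138 (mod 2419).
Since 1138 ≠ 1, base 2 is a Fermat witness: 2419 is composite.

1138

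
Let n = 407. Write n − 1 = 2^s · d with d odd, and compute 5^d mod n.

279

407 − 1 = 406 = 2^1 · 203, so d = 203.
5^1 ≡ 5 (mod 407)
5^2 ≡ 5^2 = 25 ≡ 25 (mod 407)
5^4 ≡ 25^2 = 625 ≡ 218 (mod 407)
5^8 ≡ 218^2 = 47524 ≡ 312 (mod 407)
5^16 ≡ 312^2 = 97344 ≡ 71 (mod 407)
5^32 ≡ 71^2 = 5041 ≡ 157 (mod 407)
5^64 ≡ 157^2 = 24649 ≡ 229 (mod 407)
5^128 ≡ 229^2 = 52441 ≡ 345 (mod 407)
203 = 128 + 64 + 8 + 2 + 1 in binary powers of 2.
So 5^203 ≡ 345 · 229 · 312 · 25 · 5 ≡ 279 (mod 407).
Squaring chain: 279; never reaches −1, so base 5 is a Miller–Rabin witness that 407 is composite.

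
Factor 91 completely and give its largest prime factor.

91 = 7 · 13
13 is prime.
So 91 = 7 · 13; the largest prime factor is 13.

13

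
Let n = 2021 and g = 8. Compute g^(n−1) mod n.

8^1 ≡ 8 (mod 2021)
8^2 ≡ 8^2 = 64 ≡ 64 (mod 2021)
8^4 ≡ 64^2 = 4096 ≡ 54 (mod 2021)
8^8 ≡ 54^2 = 2916 ≡ 895 (mod 2021)
8^16 ≡ 895^2 = 801025 ≡ 709 (mod 2021)
8^32 ≡ 709^2 = 502681 ≡ 1473 (mod 2021)
8^64 ≡ 1473^2 = 2169729 ≡ 1196 (mod 2021)
8^128 ≡ 1196^2 = 1430416 ≡ 1569 (mod 2021)
8^256 ≡ 1569^2 = 2461761 ≡ 183 (mod 2021)
8^512 ≡ 183^2 = 33489 ≡ 1153 (mod 2021)
8^1024 ≡ 1153^2 = 1329409 ≡ 1612 (mod 2021)
2020 = 1024 + 512 + 256 + 128 + 64 + 32 + 4 in binary powers of 2.
So 8^2020 ≡ 1612 · 1153 · 183 · 1569 · 1196 · 1473 · 54 ≡ 1860 (mod 2021).
Since 1860 ≠ 1, base 8 is a Fermat witness: 2021 is composite.

1860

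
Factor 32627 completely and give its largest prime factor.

79

32627 = 7 · 4661
4661 = 59 · 79
79 is prime.
So 32627 = 7 · 59 · 79; the largest prime factor is 79.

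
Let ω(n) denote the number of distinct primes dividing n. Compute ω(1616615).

1616615 = 5 · 323323
323323 = 7 · 46189
46189 = 11 · 4199
4199 = 13 · 323
323 = 17 · 19
1616615 = 5 · 7 · 11 · 13 · 17 · 19, which has 6 distinct prime factors.

6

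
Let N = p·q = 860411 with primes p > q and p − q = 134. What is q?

Since p = q + 134, we have 860411 = q(q + 134), so q² + 134q − 860411 = 0.
Discriminant: 134² + 4·860411 = 17956 + 3441644 = 3459600; √3459600 = 1860.
q = (−134 + 1860)/2 = 863, and p = q + 134 = 997.
Check: 863 · 997 = 860411.

863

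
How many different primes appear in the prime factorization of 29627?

29627 = 13 · 2279
2279 = 43 · 53
29627 = 13 · 43 · 53, which has 3 distinct prime factors.

3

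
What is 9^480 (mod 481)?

248

9^1 ≡ 9 (mod 481)
9^2 ≡ 9^2 = 81 ≡ 81 (mod 481)
9^4 ≡ 81^2 = 6561 ≡ 308 (mod 481)
9^8 ≡ 308^2 = 94864 ≡ 107 (mod 481)
9^16 ≡ 107^2 = 11449 ≡ 386 (mod 481)
9^32 ≡ 386^2 = 148996 ≡ 367 (mod 481)
9^64 ≡ 367^2 = 134689 ≡ 9 (mod 481)
9^128 ≡ 9^2 = 81 ≡ 81 (mod 481)
9^256 ≡ 81^2 = 6561 ≡ 308 (mod 481)
480 = 256 + 128 + 64 + 32 in binary powers of 2.
So 9^480 ≡ 308 · 81 · 9 · 367 ≡ 248 (mod 481).
Since 248 ≠ 1, base 9 is a Fermat witness: 481 is composite.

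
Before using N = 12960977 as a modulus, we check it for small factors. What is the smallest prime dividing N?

79

12960977 is odd.
Digit sum 41, not divisible by 3.
Ends in 7: not divisible by 5.
7: 12960977 = 7·1851568 + 1
11: 12960977 = 11·1178270 + 7
13: 12960977 = 13·996998 + 3
17: 12960977 = 17·762410 + 7
19: 12960977 = 19·682156 + 13
23: 12960977 = 23·563520 + 17
29: 12960977 = 29·446930 + 7
31: 12960977 = 31·418096 + 1
37: 12960977 = 37·350296 + 25
41: 12960977 = 41·316121 + 16
43: 12960977 = 43·301418 + 3
47: 12960977 = 47·275765 + 22
53: 12960977 = 53·244546 + 39
59: 12960977 = 59·219677 + 34
61: 12960977 = 61·212475 + 2
67: 12960977 = 67·193447 + 28
71: 12960977 = 71·182548 + 69
73: 12960977 = 73·177547 + 46
79: 12960977 = 79·164063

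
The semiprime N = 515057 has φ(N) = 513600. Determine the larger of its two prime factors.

857

φ(n) = (p−1)(q−1) = n − (p+q) + 1, so p + q = 515057 − 513600 + 1 = 1458.
p and q are the roots of t² − 1458t + 515057 = 0.
Discriminant: 1458² − 4·515057 = 2125764 − 2060228 = 65536; √65536 = 256.
q = (1458 − 256)/2 = 601, p = (1458 + 256)/2 = 857.
Check: 601 · 857 = 515057.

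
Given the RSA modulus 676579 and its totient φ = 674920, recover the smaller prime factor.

719

φ(n) = (p−1)(q−1) = n − (p+q) + 1, so p + q = 676579 − 674920 + 1 = 1660.
p and q are the roots of t² − 1660t + 676579 = 0.
Discriminant: 1660² − 4·676579 = 2755600 − 2706316 = 49284; √49284 = 222.
q = (1660 − 222)/2 = 719, p = (1660 + 222)/2 = 941.
Check: 719 · 941 = 676579.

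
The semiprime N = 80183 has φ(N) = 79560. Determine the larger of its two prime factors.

φ(n) = (p−1)(q−1) = n − (p+q) + 1, so p + q = 80183 − 79560 + 1 = 624.
p and q are the roots of t² − 624t + 80183 = 0.
Discriminant: 624² − 4·80183 = 389376 − 320732 = 68644; √68644 = 262.
q = (624 − 262)/2 = 181, p = (624 + 262)/2 = 443.
Check: 181 · 443 = 80183.

443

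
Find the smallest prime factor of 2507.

2507 is odd.
Digit sum 14, not divisible by 3.
Ends in 7: not divisible by 5.
7: 2507 = 7·358 + 1
11: 2507 = 11·227 + 10
13: 2507 = 13·192 + 11
17: 2507 = 17·147 + 8
19: 2507 = 19·131 + 18
23: 2507 = 23·109

23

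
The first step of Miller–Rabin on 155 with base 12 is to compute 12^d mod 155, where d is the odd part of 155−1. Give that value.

155 − 1 = 154 = 2^1 · 77, so d = 77.
12^1 ≡ 12 (mod 155)
12^2 ≡ 12^2 = 144 ≡ 144 (mod 155)
12^4 ≡ 144^2 = 20736 ≡ 121 (mod 155)
12^8 ≡ 121^2 = 14641 ≡ 71 (mod 155)
12^16 ≡ 71^2 = 5041 ≡ 81 (mod 155)
12^32 ≡ 81^2 = 6561 ≡ 51 (mod 155)
12^64 ≡ 51^2 = 2601 ≡ 121 (mod 155)
77 = 64 + 8 + 4 + 1 in binary powers of 2.
So 12^77 ≡ 121 · 71 · 121 · 12 ≡ 42 (mod 155).
Squaring chain: 42; never reaches −1, so base 12 is a Miller–Rabin witness that 155 is composite.

42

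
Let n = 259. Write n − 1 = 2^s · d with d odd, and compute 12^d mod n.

174

259 − 1 = 258 = 2^1 · 129, so d = 129.
12^1 ≡ 12 (mod 259)
12^2 ≡ 12^2 = 144 ≡ 144 (mod 259)
12^4 ≡ 144^2 = 20736 ≡ 16 (mod 259)
12^8 ≡ 16^2 = 256 ≡ 256 (mod 259)
12^16 ≡ 256^2 = 65536 ≡ 9 (mod 259)
12^32 ≡ 9^2 = 81 ≡ 81 (mod 259)
12^64 ≡ 81^2 = 6561 ≡ 86 (mod 259)
12^128 ≡ 86^2 = 7396 ≡ 144 (mod 259)
129 = 128 + 1 in binary powers of 2.
So 12^129 ≡ 144 · 12 ≡ 174 (mod 259).
Squaring chain: 174; never reaches −1, so base 12 is a Miller–Rabin witness that 259 is composite.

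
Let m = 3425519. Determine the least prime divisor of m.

3425519 is odd.
Digit sum 29, not divisible by 3.
Ends in 9: not divisible by 5.
7: 3425519 = 7·489359 + 6
11: 3425519 = 11·311410 + 9
13: 3425519 = 13·263501 + 6
17: 3425519 = 17·201501 + 2
19: 3425519 = 19·180290 + 9
23: 3425519 = 23·148935 + 14
29: 3425519 = 29·118121 + 10
31: 3425519 = 31·110500 + 19
37: 3425519 = 37·92581 + 22
41: 3425519 = 41·83549 + 10
43: 3425519 = 43·79663 + 10
47: 3425519 = 47·72883 + 18
53: 3425519 = 53·64632 + 23
59: 3425519 = 59·58059 + 38
61: 3425519 = 61·56156 + 3
67: 3425519 = 67·51127 + 10
71: 3425519 = 71·48246 + 53
73: 3425519 = 73·46924 + 67
79: 3425519 = 79·43361

79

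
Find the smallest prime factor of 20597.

43

20597 is odd.
Digit sum 23, not divisible by 3.
Ends in 7: not divisible by 5.
7: 20597 = 7·2942 + 3
11: 20597 = 11·1872 + 5
13: 20597 = 13·1584 + 5
17: 20597 = 17·1211 + 10
19: 20597 = 19·1084 + 1
23: 20597 = 23·895 + 12
29: 20597 = 29·710 + 7
31: 20597 = 31·664 + 13
37: 20597 = 37·556 + 25
41: 20597 = 41·502 + 15
43: 20597 = 43·479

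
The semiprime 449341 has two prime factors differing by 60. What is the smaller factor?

641

Since p = q + 60, we have 449341 = q(q + 60), so q² + 60q − 449341 = 0.
Discriminant: 60² + 4·449341 = 3600 + 1797364 = 1800964; √1800964 = 1342.
q = (−60 + 1342)/2 = 641, and p = q + 60 = 701.
Check: 641 · 701 = 449341.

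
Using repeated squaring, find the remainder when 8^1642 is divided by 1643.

8^1 ≡ 8 (mod 1643)
8^2 ≡ 8^2 = 64 ≡ 64 (mod 1643)
8^4 ≡ 64^2 = 4096 ≡ 810 (mod 1643)
8^8 ≡ 810^2 = 656100 ≡ 543 (mod 1643)
8^16 ≡ 543^2 = 294849 ≡ 752 (mod 1643)
8^32 ≡ 752^2 = 565504 ≡ 312 (mod 1643)
8^64 ≡ 312^2 = 97344 ≡ 407 (mod 1643)
8^128 ≡ 407^2 = 165649 ≡ 1349 (mod 1643)
8^256 ≡ 1349^2 = 1819801 ≡ 1000 (mod 1643)
8^512 ≡ 1000^2 = 1000000 ≡ 1056 (mod 1643)
8^1024 ≡ 1056^2 = 1115136 ≡ 1182 (mod 1643)
1642 = 1024 + 512 + 64 + 32 + 8 + 2 in binary powers of 2.
So 8^1642 ≡ 1182 · 1056 · 407 · 312 · 543 · 64 ≡ 250 (mod 1643).
Since 250 ≠ 1, base 8 is a Fermat witness: 1643 is composite.

250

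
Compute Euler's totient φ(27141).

Factor: 27141 = 3 · 83 · 109.
φ(27141) = (3−1) · (83−1) · (109−1) = 2 · 82 · 108 = 17712.

17712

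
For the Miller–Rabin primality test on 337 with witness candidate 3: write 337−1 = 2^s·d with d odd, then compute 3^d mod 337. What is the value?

252

337 − 1 = 336 = 2^4 · 21, so d = 21.
3^1 ≡ 3 (mod 337)
3^2 ≡ 3^2 = 9 ≡ 9 (mod 337)
3^4 ≡ 9^2 = 81 ≡ 81 (mod 337)
3^8 ≡ 81^2 = 6561 ≡ 158 (mod 337)
3^16 ≡ 158^2 = 24964 ≡ 26 (mod 337)
21 = 16 + 4 + 1 in binary powers of 2.
So 3^21 ≡ 26 · 81 · 3 ≡ 252 (mod 337).
Squaring chain: 252 → 148 → 336 → 1; reaches −1, so base 3 does not prove 337 composite.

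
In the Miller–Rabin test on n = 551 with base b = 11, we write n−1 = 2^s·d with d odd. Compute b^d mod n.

520

551 − 1 = 550 = 2^1 · 275, so d = 275.
11^1 ≡ 11 (mod 551)
11^2 ≡ 11^2 = 121 ≡ 121 (mod 551)
11^4 ≡ 121^2 = 14641 ≡ 315 (mod 551)
11^8 ≡ 315^2 = 99225 ≡ 45 (mod 551)
11^16 ≡ 45^2 = 2025 ≡ 372 (mod 551)
11^32 ≡ 372^2 = 138384 ≡ 83 (mod 551)
11^64 ≡ 83^2 = 6889 ≡ 277 (mod 551)
11^128 ≡ 277^2 = 76729 ≡ 140 (mod 551)
11^256 ≡ 140^2 = 19600 ≡ 315 (mod 551)
275 = 256 + 16 + 2 + 1 in binary powers of 2.
So 11^275 ≡ 315 · 372 · 121 · 11 ≡ 520 (mod 551).
Squaring chain: 520; never reaches −1, so base 11 is a Miller–Rabin witness that 551 is composite.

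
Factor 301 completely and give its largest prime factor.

43

301 = 7 · 43
43 is prime.
So 301 = 7 · 43; the largest prime factor is 43.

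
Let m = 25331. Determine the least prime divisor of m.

25331 is odd.
Digit sum 14, not divisible by 3.
Ends in 1: not divisible by 5.
7: 25331 = 7·3618 + 5
11: 25331 = 11·2302 + 9
13: 25331 = 13·1948 + 7
17: 25331 = 17·1490 + 1
19: 25331 = 19·1333 + 4
23: 25331 = 23·1101 + 8
29: 25331 = 29·873 + 14
31: 25331 = 31·817 + 4
37: 25331 = 37·684 + 23
41: 25331 = 41·617 + 34
43: 25331 = 43·589 + 4
47: 25331 = 47·538 + 45
53: 25331 = 53·477 + 50
59: 25331 = 59·429 + 20
61: 25331 = 61·415 + 16
67: 25331 = 67·378 + 5
71: 25331 = 71·356 + 55
73: 25331 = 73·347

73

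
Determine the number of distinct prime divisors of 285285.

6

285285 = 3 · 95095
95095 = 5 · 19019
19019 = 7 · 2717
2717 = 11 · 247
247 = 13 · 19
285285 = 3 · 5 · 7 · 11 · 13 · 19, which has 6 distinct prime factors.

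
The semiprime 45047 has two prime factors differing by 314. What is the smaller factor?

107

Since p = q + 314, we have 45047 = q(q + 314), so q² + 314q − 45047 = 0.
Discriminant: 314² + 4·45047 = 98596 + 180188 = 278784; √278784 = 528.
q = (−314 + 528)/2 = 107, and p = q + 314 = 421.
Check: 107 · 421 = 45047.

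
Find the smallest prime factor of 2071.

19

2071 is odd.
Digit sum 10, not divisible by 3.
Ends in 1: not divisible by 5.
7: 2071 = 7·295 + 6
11: 2071 = 11·188 + 3
13: 2071 = 13·159 + 4
17: 2071 = 17·121 + 14
19: 2071 = 19·109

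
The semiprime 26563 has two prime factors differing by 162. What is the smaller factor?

Since p = q + 162, we have 26563 = q(q + 162), so q² + 162q − 26563 = 0.
Discriminant: 162² + 4·26563 = 26244 + 106252 = 132496; √132496 = 364.
q = (−162 + 364)/2 = 101, and p = q + 162 = 263.
Check: 101 · 263 = 26563.

101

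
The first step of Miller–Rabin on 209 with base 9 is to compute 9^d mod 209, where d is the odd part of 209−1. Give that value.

209 − 1 = 208 = 2^4 · 13, so d = 13.
9^1 ≡ 9 (mod 209)
9^2 ≡ 9^2 = 81 ≡ 81 (mod 209)
9^4 ≡ 81^2 = 6561 ≡ 82 (mod 209)
9^8 ≡ 82^2 = 6724 ≡ 36 (mod 209)
13 = 8 + 4 + 1 in binary powers of 2.
So 9^13 ≡ 36 · 82 · 9 ≡ 25 (mod 209).
Squaring chain: 25 → 207 → 4 → 16; never reaches −1, so base 9 is a Miller–Rabin witness that 209 is composite.

25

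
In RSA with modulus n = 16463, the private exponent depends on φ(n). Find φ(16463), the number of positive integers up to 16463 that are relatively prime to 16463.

Factor: 16463 = 101 · 163.
φ(16463) = (101−1) · (163−1) = 100 · 162 = 16200.

16200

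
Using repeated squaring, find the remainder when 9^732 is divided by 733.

1

9^1 ≡ 9 (mod 733)
9^2 ≡ 9^2 = 81 ≡ 81 (mod 733)
9^4 ≡ 81^2 = 6561 ≡ 697 (mod 733)
9^8 ≡ 697^2 = 485809 ≡ 563 (mod 733)
9^16 ≡ 563^2 = 316969 ≡ 313 (mod 733)
9^32 ≡ 313^2 = 97969 ≡ 480 (mod 733)
9^64 ≡ 480^2 = 230400 ≡ 238 (mod 733)
9^128 ≡ 238^2 = 56644 ≡ 203 (mod 733)
9^256 ≡ 203^2 = 41209 ≡ 161 (mod 733)
9^512 ≡ 161^2 = 25921 ≡ 266 (mod 733)
732 = 512 + 128 + 64 + 16 + 8 + 4 in binary powers of 2.
So 9^732 ≡ 266 · 203 · 238 · 313 · 563 · 697 ≡ 1 (mod 733).
Since the result is 1, base 9 gives no evidence that 733 is composite.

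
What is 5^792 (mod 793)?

5^1 ≡ 5 (mod 793)
5^2 ≡ 5^2 = 25 ≡ 25 (mod 793)
5^4 ≡ 25^2 = 625 ≡ 625 (mod 793)
5^8 ≡ 625^2 = 390625 ≡ 469 (mod 793)
5^16 ≡ 469^2 = 219961 ≡ 300 (mod 793)
5^32 ≡ 300^2 = 90000 ≡ 391 (mod 793)
5^64 ≡ 391^2 = 152881 ≡ 625 (mod 793)
5^128 ≡ 625^2 = 390625 ≡ 469 (mod 793)
5^256 ≡ 469^2 = 219961 ≡ 300 (mod 793)
5^512 ≡ 300^2 = 90000 ≡ 391 (mod 793)
792 = 512 + 256 + 16 + 8 in binary powers of 2.
So 5^792 ≡ 391 · 300 · 300 · 469 ≡ 508 (mod 793).
Since 508 ≠ 1, base 5 is a Fermat witness: 793 is composite.

508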